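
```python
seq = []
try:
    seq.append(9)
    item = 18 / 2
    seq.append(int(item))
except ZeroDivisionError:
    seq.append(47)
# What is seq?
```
[9, 9]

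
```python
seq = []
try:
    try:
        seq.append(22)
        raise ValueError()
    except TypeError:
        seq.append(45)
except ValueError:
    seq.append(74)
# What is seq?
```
[22, 74]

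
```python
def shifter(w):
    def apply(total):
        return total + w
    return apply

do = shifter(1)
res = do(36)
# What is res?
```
37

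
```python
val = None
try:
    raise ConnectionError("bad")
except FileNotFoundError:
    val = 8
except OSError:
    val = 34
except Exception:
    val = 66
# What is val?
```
34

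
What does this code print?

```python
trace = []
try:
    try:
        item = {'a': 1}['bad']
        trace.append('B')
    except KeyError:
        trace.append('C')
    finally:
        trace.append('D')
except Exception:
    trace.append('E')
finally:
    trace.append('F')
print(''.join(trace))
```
CDF

Both finally blocks run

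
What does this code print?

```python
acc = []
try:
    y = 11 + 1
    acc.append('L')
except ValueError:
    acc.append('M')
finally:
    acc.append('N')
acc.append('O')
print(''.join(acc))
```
LNO

finally runs after normal execution too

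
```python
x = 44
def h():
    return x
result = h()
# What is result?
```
44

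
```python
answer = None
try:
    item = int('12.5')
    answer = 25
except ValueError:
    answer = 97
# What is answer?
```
97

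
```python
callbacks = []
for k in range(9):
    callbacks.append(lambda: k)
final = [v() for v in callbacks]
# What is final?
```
[8, 8, 8, 8, 8, 8, 8, 8, 8]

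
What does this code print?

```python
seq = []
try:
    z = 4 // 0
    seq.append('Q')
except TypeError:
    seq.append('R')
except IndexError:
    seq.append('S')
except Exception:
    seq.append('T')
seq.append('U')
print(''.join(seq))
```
TU

ZeroDivisionError not specifically caught, falls to Exception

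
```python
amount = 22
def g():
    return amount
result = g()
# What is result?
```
22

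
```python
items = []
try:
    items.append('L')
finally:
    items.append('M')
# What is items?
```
['L', 'M']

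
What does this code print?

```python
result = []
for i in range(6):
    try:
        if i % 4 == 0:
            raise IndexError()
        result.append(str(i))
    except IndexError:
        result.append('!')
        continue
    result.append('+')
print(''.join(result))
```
!1+2+3+!5+

continue in except skips rest of loop body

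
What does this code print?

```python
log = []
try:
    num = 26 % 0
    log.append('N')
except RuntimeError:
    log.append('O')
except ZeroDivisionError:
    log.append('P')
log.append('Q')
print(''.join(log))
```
PQ

ZeroDivisionError is caught by its specific handler, not RuntimeError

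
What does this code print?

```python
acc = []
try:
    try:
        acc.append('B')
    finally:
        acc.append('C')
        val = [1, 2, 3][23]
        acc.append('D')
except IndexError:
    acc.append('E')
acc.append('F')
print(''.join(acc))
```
BCEF

Exception in inner finally caught by outer except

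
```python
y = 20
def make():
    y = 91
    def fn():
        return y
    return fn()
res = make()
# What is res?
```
91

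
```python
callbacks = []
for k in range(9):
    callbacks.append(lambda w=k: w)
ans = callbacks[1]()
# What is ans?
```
1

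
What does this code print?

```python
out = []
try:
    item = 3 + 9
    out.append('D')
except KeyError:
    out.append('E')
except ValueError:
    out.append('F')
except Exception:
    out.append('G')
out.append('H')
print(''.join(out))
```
DH

No exception, try block completes normally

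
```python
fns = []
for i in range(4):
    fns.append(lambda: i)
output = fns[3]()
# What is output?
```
3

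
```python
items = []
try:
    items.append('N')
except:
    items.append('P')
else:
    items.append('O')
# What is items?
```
['N', 'O']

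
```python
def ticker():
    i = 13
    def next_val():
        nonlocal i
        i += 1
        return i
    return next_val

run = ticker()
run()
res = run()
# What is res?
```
15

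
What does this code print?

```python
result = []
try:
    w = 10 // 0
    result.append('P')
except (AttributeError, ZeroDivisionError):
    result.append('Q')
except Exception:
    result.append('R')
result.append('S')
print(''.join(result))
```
QS

ZeroDivisionError matches tuple containing it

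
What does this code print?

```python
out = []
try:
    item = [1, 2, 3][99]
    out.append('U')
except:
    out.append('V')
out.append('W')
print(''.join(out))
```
VW

Exception raised in try, caught by bare except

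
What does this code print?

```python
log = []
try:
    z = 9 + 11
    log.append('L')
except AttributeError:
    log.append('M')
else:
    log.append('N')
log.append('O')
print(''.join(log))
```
LNO

else block runs when no exception occurs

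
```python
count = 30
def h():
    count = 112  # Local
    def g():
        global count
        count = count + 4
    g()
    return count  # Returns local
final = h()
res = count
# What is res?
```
34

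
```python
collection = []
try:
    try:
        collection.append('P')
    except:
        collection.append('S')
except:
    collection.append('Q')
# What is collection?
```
['P']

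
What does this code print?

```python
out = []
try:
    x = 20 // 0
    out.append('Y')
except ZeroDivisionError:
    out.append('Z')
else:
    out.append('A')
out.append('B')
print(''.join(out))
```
ZB

else block skipped when exception is caught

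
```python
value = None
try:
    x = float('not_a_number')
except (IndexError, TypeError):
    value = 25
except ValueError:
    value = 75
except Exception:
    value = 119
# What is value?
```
75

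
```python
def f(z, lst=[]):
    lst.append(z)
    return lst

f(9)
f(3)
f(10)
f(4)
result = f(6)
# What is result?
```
[9, 3, 10, 4, 6]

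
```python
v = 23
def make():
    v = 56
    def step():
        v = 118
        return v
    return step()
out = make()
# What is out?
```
118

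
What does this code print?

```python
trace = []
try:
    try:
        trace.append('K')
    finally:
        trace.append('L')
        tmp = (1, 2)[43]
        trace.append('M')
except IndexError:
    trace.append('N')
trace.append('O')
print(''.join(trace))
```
KLNO

Exception in inner finally caught by outer except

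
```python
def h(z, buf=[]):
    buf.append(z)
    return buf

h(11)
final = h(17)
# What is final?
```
[11, 17]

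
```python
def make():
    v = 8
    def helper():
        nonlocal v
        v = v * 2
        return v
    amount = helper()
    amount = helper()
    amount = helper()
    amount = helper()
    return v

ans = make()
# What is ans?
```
128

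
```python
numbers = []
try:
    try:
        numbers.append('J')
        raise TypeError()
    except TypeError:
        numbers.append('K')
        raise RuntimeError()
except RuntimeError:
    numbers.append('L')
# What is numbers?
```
['J', 'K', 'L']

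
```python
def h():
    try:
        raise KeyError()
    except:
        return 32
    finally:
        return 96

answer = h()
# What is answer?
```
96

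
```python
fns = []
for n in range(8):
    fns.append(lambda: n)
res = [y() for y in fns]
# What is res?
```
[7, 7, 7, 7, 7, 7, 7, 7]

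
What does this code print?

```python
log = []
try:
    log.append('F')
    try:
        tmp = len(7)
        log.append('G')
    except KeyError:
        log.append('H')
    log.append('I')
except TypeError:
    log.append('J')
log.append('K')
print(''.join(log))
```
FJK

Inner handler doesn't match, propagates to outer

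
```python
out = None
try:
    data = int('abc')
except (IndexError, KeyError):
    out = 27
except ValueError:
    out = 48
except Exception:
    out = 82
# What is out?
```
48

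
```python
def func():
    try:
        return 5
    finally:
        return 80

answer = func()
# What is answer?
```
80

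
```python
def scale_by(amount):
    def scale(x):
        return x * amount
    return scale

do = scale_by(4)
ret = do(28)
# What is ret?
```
112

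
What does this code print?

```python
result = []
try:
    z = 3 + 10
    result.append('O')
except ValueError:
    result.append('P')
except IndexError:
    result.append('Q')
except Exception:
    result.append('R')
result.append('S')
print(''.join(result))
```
OS

No exception, try block completes normally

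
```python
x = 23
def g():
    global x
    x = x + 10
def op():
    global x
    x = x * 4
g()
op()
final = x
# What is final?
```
132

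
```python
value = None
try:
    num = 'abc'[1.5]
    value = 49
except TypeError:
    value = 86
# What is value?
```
86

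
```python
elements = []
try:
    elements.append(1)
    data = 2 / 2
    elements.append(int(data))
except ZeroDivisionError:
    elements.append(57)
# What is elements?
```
[1, 1]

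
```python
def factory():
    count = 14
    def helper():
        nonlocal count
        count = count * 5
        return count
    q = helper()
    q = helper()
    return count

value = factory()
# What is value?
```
350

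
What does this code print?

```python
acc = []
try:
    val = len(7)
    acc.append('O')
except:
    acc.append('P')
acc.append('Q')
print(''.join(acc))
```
PQ

Exception raised in try, caught by bare except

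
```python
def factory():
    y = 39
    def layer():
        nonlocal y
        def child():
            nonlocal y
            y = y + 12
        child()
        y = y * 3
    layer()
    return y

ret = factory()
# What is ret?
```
153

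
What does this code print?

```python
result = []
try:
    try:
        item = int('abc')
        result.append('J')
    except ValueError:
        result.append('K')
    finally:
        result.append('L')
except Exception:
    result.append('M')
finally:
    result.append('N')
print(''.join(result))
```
KLN

Both finally blocks run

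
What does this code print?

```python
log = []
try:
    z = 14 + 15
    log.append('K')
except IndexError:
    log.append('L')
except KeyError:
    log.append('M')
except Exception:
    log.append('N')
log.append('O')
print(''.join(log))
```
KO

No exception, try block completes normally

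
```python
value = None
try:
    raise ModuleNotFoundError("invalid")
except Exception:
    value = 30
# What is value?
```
30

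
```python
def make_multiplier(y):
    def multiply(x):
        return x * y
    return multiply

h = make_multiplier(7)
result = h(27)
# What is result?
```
189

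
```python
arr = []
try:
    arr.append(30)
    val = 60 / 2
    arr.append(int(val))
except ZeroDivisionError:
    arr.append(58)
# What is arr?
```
[30, 30]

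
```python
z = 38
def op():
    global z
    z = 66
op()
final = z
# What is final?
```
66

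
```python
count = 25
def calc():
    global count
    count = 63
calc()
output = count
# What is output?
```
63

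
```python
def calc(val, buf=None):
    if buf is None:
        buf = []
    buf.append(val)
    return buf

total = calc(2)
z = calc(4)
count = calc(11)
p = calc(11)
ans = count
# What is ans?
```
[11]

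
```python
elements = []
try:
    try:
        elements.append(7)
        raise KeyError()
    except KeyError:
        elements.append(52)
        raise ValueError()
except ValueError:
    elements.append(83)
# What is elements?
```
[7, 52, 83]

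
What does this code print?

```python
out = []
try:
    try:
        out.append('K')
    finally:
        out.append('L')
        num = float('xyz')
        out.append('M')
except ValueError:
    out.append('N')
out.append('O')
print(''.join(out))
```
KLNO

Exception in inner finally caught by outer except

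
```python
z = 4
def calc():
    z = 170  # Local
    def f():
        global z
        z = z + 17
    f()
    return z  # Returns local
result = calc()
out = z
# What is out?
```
21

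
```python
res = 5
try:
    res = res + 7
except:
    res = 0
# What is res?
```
12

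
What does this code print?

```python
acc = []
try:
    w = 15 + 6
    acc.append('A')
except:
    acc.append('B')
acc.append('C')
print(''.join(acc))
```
AC

No exception, try block completes normally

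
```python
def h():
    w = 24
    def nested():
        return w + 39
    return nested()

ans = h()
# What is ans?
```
63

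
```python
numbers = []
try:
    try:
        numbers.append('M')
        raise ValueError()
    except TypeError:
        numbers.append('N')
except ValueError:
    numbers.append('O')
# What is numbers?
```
['M', 'O']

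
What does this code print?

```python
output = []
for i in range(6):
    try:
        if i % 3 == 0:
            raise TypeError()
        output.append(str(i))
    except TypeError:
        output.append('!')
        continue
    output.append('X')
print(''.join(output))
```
!1X2X!4X5X

continue in except skips rest of loop body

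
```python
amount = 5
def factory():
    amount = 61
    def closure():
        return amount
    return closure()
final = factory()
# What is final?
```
61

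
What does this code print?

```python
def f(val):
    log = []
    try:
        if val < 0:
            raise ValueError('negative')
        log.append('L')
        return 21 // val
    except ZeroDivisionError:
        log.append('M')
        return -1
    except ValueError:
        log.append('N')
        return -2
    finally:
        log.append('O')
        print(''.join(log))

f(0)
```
LMO

val=0 causes ZeroDivisionError, caught, finally prints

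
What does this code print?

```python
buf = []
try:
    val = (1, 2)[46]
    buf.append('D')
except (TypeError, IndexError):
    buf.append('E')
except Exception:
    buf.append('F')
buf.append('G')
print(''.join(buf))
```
EG

IndexError matches tuple containing it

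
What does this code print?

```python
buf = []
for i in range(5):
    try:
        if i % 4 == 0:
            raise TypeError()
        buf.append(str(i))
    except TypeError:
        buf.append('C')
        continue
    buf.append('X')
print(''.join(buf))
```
C1X2X3XC

continue in except skips rest of loop body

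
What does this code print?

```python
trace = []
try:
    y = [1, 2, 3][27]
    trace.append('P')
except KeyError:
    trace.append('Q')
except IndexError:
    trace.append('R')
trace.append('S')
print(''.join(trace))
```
RS

IndexError is caught by its specific handler, not KeyError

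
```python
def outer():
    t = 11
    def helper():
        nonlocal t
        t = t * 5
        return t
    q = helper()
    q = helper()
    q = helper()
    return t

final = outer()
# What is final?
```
1375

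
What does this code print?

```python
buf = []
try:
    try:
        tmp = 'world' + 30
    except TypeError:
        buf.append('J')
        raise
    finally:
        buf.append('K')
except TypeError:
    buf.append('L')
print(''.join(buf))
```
JKL

finally runs before re-raised exception propagates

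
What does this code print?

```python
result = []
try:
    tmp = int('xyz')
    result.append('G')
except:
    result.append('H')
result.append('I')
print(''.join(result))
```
HI

Exception raised in try, caught by bare except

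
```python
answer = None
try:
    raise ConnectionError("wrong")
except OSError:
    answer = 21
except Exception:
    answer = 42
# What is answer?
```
21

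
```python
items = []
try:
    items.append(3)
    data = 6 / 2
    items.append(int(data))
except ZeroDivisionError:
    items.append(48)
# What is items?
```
[3, 3]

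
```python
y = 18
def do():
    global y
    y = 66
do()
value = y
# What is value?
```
66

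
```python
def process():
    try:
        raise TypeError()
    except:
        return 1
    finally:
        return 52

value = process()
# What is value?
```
52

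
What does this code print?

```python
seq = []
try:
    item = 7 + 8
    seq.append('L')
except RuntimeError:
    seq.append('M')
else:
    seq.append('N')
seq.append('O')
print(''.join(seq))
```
LNO

else block runs when no exception occurs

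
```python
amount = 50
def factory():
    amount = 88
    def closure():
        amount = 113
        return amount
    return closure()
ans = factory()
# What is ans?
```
113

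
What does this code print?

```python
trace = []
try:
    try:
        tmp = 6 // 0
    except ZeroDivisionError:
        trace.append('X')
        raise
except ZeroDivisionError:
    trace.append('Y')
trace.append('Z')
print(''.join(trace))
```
XYZ

raise without argument re-raises current exception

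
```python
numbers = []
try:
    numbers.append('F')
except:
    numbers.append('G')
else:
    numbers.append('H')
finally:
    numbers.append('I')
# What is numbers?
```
['F', 'H', 'I']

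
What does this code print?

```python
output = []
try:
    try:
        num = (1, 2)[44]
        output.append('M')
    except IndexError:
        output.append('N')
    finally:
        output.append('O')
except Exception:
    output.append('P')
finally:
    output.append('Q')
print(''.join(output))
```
NOQ

Both finally blocks run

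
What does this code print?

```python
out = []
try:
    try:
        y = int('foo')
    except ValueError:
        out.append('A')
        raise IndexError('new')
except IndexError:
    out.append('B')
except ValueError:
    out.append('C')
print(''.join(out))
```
AB

New IndexError raised, caught by outer IndexError handler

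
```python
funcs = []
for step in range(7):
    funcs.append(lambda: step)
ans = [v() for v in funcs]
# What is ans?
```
[6, 6, 6, 6, 6, 6, 6]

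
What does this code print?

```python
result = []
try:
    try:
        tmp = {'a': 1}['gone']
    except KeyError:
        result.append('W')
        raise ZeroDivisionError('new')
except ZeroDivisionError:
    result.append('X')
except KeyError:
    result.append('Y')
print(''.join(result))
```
WX

New ZeroDivisionError raised, caught by outer ZeroDivisionError handler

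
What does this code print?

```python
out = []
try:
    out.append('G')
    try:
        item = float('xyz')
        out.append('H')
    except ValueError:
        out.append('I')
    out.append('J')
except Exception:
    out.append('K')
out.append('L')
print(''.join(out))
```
GIJL

Inner exception caught by inner handler, outer continues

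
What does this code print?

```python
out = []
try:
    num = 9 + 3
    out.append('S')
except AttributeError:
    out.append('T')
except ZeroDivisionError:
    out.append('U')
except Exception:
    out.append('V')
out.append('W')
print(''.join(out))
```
SW

No exception, try block completes normally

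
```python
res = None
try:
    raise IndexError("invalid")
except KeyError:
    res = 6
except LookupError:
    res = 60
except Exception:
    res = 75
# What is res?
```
60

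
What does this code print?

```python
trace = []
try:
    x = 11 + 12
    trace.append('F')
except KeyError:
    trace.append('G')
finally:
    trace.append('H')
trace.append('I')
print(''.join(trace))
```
FHI

finally runs after normal execution too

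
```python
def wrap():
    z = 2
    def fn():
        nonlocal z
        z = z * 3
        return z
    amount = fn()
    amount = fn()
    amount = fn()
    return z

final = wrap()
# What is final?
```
54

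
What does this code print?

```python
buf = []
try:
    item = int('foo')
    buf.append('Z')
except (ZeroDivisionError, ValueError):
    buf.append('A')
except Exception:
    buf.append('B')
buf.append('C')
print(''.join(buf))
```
AC

ValueError matches tuple containing it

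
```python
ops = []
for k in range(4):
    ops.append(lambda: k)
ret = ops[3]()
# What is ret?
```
3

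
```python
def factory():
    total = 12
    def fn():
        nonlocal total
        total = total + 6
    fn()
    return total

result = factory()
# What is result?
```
18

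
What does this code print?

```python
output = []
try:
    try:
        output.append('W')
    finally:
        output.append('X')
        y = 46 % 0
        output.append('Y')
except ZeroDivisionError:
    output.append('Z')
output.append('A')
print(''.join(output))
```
WXZA

Exception in inner finally caught by outer except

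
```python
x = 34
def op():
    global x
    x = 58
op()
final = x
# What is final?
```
58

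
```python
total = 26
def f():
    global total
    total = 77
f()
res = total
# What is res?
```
77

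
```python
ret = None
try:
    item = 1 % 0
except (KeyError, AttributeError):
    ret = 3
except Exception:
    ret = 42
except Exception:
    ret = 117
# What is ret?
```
42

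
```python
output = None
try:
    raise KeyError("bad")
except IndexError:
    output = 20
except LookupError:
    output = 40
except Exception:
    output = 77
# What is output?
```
40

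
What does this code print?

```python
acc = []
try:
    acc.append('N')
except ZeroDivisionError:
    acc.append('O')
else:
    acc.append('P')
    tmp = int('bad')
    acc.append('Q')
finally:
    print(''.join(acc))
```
NP

Try succeeds, else appends 'P', ValueError in else is uncaught, finally prints before exception propagates ('Q' never appended)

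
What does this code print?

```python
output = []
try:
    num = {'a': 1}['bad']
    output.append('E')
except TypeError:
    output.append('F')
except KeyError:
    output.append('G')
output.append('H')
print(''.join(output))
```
GH

KeyError is caught by its specific handler, not TypeError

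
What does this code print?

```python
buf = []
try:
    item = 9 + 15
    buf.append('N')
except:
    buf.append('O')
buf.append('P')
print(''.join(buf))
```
NP

No exception, try block completes normally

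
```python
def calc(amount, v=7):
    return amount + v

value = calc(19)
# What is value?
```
26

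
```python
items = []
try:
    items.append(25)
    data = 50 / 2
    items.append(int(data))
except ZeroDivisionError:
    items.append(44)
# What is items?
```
[25, 25]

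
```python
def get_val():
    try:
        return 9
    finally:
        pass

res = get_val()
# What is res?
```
9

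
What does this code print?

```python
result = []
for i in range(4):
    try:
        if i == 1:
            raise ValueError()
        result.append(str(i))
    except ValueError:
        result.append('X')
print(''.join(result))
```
0X23

Exception on i=1 caught, loop continues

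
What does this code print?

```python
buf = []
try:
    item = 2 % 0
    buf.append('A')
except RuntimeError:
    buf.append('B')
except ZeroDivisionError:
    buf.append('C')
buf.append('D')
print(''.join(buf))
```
CD

ZeroDivisionError is caught by its specific handler, not RuntimeError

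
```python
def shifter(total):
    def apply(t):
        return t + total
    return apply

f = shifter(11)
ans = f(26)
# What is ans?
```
37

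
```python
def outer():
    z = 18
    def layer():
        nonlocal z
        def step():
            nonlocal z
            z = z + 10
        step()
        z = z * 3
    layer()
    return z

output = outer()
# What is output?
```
84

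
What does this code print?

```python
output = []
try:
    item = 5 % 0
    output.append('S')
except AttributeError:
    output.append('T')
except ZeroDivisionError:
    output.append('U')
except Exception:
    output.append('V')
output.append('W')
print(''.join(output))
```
UW

ZeroDivisionError matches before generic Exception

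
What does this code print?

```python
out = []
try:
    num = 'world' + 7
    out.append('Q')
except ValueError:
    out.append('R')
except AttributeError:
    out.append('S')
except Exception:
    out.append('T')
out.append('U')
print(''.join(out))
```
TU

TypeError not specifically caught, falls to Exception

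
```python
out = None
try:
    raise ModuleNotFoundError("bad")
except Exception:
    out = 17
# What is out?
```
17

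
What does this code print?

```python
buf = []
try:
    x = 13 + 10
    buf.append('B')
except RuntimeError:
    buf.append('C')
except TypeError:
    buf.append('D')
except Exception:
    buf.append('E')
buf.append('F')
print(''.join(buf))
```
BF

No exception, try block completes normally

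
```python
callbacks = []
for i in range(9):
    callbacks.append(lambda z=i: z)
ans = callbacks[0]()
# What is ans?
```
0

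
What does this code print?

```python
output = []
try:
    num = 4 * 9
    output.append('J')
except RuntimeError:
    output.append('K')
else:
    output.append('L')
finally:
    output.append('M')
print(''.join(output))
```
JLM

else runs before finally when no exception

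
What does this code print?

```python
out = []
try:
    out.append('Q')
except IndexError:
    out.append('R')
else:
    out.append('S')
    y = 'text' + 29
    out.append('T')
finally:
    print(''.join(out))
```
QS

Try succeeds, else appends 'S', TypeError in else is uncaught, finally prints before exception propagates ('T' never appended)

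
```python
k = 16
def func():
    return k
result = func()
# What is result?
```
16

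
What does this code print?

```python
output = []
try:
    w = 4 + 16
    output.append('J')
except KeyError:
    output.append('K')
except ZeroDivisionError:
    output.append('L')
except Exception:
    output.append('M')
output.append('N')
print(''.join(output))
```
JN

No exception, try block completes normally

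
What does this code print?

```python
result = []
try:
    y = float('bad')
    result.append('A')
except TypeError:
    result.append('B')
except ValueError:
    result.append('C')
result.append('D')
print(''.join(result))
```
CD

ValueError is caught by its specific handler, not TypeError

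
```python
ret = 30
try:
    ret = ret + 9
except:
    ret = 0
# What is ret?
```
39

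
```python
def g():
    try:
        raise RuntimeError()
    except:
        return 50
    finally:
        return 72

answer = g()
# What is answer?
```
72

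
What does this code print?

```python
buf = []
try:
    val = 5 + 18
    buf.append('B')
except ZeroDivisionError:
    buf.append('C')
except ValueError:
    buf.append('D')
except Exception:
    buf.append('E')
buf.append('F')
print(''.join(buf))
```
BF

No exception, try block completes normally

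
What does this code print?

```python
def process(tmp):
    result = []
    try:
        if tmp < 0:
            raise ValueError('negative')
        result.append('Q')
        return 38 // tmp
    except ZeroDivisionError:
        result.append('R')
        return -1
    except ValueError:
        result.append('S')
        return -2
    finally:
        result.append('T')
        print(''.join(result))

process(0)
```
QRT

tmp=0 causes ZeroDivisionError, caught, finally prints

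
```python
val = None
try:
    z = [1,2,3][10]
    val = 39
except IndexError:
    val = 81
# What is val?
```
81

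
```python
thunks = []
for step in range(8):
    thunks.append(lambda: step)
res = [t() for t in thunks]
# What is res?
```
[7, 7, 7, 7, 7, 7, 7, 7]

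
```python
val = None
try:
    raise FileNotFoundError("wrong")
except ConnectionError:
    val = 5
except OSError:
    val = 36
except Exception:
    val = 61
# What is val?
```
36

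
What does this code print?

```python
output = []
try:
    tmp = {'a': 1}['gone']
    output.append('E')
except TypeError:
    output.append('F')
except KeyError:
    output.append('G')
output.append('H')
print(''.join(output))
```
GH

KeyError is caught by its specific handler, not TypeError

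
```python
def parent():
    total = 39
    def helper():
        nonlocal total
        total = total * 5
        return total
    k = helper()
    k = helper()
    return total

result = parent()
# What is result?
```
975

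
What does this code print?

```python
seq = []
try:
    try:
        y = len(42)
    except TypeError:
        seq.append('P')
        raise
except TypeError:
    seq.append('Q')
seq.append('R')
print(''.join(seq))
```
PQR

raise without argument re-raises current exception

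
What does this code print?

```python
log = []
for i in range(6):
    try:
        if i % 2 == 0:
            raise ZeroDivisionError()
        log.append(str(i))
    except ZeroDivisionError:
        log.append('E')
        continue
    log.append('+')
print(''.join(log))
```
E1+E3+E5+

continue in except skips rest of loop body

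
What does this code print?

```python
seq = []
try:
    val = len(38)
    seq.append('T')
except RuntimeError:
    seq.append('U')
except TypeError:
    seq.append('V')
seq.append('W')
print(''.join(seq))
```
VW

TypeError is caught by its specific handler, not RuntimeError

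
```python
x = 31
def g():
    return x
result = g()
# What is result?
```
31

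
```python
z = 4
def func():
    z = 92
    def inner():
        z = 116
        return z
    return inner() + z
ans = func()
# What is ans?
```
208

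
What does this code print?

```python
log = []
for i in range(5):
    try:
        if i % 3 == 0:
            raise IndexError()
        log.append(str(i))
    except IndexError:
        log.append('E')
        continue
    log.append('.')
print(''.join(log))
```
E1.2.E4.

continue in except skips rest of loop body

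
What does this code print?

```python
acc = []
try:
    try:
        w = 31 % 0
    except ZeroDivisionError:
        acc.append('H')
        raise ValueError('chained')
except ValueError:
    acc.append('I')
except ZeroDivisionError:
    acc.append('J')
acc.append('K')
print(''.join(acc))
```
HIK

ValueError raised and caught, original ZeroDivisionError not re-raised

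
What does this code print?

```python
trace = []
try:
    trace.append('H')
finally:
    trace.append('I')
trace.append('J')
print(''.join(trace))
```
HIJ

try/finally without except, no exception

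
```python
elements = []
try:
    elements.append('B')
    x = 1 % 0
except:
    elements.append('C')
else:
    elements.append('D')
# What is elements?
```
['B', 'C']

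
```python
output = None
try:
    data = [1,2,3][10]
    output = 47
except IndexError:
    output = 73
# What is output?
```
73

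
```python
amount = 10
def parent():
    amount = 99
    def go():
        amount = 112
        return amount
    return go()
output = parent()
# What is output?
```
112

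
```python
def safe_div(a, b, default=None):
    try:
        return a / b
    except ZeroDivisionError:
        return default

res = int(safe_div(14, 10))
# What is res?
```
1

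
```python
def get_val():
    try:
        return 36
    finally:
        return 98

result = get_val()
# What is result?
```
98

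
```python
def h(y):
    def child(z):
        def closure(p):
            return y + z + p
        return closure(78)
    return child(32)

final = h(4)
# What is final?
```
114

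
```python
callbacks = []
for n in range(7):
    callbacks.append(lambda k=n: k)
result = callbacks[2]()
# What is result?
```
2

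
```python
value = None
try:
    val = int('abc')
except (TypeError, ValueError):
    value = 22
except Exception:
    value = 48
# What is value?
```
22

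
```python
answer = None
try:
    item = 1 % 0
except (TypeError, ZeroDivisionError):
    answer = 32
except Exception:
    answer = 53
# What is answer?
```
32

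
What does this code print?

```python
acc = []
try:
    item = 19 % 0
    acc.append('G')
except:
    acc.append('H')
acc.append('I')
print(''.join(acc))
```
HI

Exception raised in try, caught by bare except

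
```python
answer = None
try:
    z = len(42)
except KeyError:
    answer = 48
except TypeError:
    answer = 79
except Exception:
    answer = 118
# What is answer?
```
79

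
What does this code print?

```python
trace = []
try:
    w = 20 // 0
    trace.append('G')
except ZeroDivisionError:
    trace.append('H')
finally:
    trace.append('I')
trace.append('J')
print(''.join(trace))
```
HIJ

finally always runs, even after exception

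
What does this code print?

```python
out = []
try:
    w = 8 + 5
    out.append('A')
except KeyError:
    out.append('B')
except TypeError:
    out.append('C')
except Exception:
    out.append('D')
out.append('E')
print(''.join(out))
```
AE

No exception, try block completes normally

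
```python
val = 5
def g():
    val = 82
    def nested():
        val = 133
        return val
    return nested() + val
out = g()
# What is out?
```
215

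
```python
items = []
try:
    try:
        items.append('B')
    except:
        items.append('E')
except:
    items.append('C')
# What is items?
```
['B']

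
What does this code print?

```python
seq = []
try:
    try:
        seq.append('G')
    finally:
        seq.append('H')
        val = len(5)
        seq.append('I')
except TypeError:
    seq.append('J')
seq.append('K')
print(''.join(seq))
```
GHJK

Exception in inner finally caught by outer except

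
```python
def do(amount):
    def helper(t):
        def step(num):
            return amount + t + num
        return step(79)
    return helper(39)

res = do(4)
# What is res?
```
122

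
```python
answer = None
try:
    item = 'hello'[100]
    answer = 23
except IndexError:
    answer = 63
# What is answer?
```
63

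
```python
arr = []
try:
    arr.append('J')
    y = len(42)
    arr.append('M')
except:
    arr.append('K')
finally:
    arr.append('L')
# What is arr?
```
['J', 'K', 'L']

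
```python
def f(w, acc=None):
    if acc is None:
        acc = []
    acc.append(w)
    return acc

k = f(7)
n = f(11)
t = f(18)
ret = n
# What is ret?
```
[11]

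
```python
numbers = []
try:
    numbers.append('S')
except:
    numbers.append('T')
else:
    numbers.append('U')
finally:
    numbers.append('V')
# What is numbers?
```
['S', 'U', 'V']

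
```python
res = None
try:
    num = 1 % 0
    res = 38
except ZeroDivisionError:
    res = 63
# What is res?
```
63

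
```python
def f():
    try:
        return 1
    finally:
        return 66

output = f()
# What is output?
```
66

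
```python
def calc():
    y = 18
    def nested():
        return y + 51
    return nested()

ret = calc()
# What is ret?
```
69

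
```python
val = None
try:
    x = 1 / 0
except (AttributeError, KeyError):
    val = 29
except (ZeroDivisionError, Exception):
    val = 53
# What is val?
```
53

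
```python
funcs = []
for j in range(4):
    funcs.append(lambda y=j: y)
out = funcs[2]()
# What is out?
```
2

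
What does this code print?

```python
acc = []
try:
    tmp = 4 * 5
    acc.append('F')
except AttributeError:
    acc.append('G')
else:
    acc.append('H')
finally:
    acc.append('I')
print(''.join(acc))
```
FHI

else runs before finally when no exception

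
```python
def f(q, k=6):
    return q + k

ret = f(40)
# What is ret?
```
46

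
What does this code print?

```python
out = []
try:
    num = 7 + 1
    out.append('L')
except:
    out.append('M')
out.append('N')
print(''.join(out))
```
LN

No exception, try block completes normally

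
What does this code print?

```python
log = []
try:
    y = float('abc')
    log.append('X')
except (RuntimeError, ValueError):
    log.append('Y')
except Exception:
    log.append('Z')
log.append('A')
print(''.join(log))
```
YA

ValueError matches tuple containing it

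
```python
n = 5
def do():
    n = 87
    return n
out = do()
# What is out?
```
87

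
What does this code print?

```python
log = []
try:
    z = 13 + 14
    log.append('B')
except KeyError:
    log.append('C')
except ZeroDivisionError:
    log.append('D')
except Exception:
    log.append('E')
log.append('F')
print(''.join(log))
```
BF

No exception, try block completes normally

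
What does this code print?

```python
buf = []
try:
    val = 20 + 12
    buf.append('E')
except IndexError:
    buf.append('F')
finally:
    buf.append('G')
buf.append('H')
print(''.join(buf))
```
EGH

finally runs after normal execution too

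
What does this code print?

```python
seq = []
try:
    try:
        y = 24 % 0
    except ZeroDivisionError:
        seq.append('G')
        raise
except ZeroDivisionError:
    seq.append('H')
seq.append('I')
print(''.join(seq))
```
GHI

raise without argument re-raises current exception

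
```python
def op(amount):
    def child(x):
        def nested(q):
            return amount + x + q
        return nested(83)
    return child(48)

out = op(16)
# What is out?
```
147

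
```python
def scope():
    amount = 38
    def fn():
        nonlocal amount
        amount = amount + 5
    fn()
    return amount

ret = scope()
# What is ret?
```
43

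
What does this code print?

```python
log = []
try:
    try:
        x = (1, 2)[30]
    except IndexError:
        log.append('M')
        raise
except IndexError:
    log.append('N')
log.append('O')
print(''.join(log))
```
MNO

raise without argument re-raises current exception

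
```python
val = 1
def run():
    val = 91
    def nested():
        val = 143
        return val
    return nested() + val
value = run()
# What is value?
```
234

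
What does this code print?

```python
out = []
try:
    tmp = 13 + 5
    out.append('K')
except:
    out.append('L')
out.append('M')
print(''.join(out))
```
KM

No exception, try block completes normally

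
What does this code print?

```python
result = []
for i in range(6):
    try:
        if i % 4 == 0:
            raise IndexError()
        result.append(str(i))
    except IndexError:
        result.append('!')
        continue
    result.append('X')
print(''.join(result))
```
!1X2X3X!5X

continue in except skips rest of loop body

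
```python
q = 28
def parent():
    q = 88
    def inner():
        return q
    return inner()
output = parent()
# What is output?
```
88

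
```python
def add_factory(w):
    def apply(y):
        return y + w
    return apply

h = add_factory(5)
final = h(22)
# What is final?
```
27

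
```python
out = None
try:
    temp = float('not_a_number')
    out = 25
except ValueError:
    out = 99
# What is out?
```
99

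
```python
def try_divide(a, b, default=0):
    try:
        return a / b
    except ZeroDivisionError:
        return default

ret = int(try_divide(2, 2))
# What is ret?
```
1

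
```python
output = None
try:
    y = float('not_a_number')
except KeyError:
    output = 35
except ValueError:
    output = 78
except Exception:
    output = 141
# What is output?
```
78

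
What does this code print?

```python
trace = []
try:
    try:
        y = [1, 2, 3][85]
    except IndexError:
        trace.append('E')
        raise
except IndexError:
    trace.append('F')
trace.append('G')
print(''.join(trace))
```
EFG

raise without argument re-raises current exception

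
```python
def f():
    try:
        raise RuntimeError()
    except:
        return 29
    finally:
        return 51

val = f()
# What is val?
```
51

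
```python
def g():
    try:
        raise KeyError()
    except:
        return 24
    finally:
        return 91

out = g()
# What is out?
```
91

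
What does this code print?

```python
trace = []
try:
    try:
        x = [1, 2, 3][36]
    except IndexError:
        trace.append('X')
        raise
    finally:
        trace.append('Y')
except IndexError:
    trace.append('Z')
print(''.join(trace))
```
XYZ

finally runs before re-raised exception propagates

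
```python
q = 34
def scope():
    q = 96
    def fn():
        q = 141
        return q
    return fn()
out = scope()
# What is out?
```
141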